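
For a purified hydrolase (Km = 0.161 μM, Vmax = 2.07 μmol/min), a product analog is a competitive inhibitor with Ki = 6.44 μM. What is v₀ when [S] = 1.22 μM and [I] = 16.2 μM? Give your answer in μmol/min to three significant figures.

α = 1 + [I]/Ki = 1 + 16.2/6.44 = 3.516.
For a competitive inhibitor, Vmax is unchanged and the apparent Km becomes α·Km: Km,app = 0.566 μM, Vmax,app = 2.07 μmol/min.
v = Vmax,app·[S]/(Km,app + [S]) = 2.07 × 1.22/(0.566 + 1.22) = 1.41 μmol/min.

1.41 μmol/min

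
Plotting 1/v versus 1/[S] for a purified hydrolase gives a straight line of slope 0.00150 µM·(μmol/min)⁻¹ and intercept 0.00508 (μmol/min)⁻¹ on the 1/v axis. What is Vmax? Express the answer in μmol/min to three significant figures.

The y-intercept of a Lineweaver–Burk plot equals 1/Vmax, so Vmax = 1/0.00508 = 197 μmol/min.

197 μmol/min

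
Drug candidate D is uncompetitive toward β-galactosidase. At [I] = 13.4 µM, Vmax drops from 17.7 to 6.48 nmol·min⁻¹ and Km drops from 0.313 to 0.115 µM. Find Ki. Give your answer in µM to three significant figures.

Uncompetitive: Vmax,app = Vmax/α (and Km,app = Km/α) with α = 1 + [I]/Ki.
α = Vmax/Vmax,app = 17.7/6.48 = 2.731.
Since α = 1 + [I]/Ki, [I]/Ki = 2.731 − 1 = 1.731 and Ki = 13.4/1.731 = 7.74 µM.

7.74 µM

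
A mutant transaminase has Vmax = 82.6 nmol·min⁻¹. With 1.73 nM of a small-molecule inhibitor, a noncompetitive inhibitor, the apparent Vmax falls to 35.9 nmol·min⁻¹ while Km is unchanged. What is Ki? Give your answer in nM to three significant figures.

1.33 nM

Noncompetitive: Vmax,app = Vmax/α with α = 1 + [I]/Ki.
α = Vmax/Vmax,app = 82.6/35.9 = 2.301.
Ki = [I]/(α − 1) = 1.73/1.301 = 1.33 nM.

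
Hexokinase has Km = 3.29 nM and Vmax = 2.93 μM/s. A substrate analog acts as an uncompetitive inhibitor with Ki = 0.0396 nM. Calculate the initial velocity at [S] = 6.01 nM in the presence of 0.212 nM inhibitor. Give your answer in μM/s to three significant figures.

0.425 μM/s

With α = 1 + [I]/Ki = 1 + 0.212/0.0396 = 6.354, the uncompetitive rate law is v = (Vmax/α)·[S] / (Km/α + [S]).
v = (2.93/6.354)×6.01 / (3.29/6.354 + 6.01) = 2.772/6.528 = 0.425 μM/s.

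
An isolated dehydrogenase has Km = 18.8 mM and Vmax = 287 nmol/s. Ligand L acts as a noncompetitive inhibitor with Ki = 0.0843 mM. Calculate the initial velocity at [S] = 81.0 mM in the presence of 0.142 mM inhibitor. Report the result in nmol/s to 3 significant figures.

With α = 1 + [I]/Ki = 1 + 0.142/0.0843 = 2.684, the noncompetitive rate law is v = (Vmax/α)·[S] / (Km + [S]).
v = (287/2.684)×81.0 / (18.8 + 81.0) = 8660/99.80 = 86.8 nmol/s.

86.8 nmol/s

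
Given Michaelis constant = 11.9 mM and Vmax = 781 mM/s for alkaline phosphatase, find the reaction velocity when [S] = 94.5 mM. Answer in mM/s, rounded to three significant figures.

v = Vmax·[S]/(Km + [S]) = 781 × 94.5 / (11.9 + 94.5)
  = 73800 / 106.4 = 694 mM/s.

694 mM/s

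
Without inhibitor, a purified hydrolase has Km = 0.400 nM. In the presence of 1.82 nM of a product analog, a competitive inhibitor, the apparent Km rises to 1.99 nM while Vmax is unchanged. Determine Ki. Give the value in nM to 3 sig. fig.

Competitive: Km,app = α·Km with α = 1 + [I]/Ki.
α = Km,app/Km = 1.99/0.400 = 4.975.
Ki = [I]/(α − 1) = 1.82/3.975 = 0.458 nM.

0.458 nM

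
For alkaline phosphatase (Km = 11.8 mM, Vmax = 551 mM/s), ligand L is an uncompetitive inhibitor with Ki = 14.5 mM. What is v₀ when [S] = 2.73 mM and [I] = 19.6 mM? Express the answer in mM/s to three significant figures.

α = 1 + [I]/Ki = 1 + 19.6/14.5 = 2.352.
For an uncompetitive inhibitor, both parameters are divided by α, giving Vmax/α and Km/α: Km,app = 5.02 mM, Vmax,app = 234 mM/s.
v = Vmax,app·[S]/(Km,app + [S]) = 234 × 2.73/(5.02 + 2.73) = 82.6 mM/s.

82.6 mM/s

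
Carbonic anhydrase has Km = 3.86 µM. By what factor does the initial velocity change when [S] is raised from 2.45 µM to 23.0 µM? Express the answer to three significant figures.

2.21

Since Vmax cancels, v₂/v₁ = [S]₂(Km+[S]₁) / [S]₁(Km+[S]₂).
= 23.0×(3.86+2.45) / (2.45×(3.86+23.0)) = 145.1/65.81 = 2.21.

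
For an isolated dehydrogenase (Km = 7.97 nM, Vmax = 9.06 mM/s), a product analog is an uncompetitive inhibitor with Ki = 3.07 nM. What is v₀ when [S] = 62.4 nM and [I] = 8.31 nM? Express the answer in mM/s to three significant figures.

2.36 mM/s

With α = 1 + [I]/Ki = 1 + 8.31/3.07 = 3.707, the uncompetitive rate law is v = (Vmax/α)·[S] / (Km/α + [S]).
v = (9.06/3.707)×62.4 / (7.97/3.707 + 62.4) = 152.5/64.55 = 2.36 mM/s.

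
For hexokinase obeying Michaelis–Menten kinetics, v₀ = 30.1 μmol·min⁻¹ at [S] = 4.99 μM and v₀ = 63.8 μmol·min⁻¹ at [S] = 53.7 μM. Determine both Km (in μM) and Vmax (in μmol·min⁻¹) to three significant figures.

Km = 6.96 μM; Vmax = 72.1 μmol·min⁻¹

In reciprocal form, 1/v = (Km/Vmax)·(1/[S]) + 1/Vmax. The two points give (1/[S], 1/v) = (0.2004, 0.03322) and (0.01862, 0.01567).
Slope = (0.03322 − 0.01567)/(0.2004 − 0.01862) = 0.09654; intercept = 0.03322 − 0.09654×0.2004 = 0.01388.
Vmax = 1/intercept = 72.1 μmol·min⁻¹; Km = slope × Vmax = 0.09654 × 72.1 = 6.96 μM.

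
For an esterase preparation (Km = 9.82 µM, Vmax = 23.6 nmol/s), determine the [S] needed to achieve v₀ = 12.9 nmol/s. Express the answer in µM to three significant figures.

11.8 µM

Rearranging v = Vmax[S]/(Km+[S]) gives [S] = Km·v/(Vmax − v).
[S] = 9.82 × 12.9 / (23.6 − 12.9) = 126.7/10.70 = 11.8 µM.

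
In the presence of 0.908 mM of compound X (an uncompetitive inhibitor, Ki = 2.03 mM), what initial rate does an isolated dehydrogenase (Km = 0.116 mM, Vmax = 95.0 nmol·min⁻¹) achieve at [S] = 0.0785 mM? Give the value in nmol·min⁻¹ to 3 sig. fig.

32.5 nmol·min⁻¹

With α = 1 + [I]/Ki = 1 + 0.908/2.03 = 1.447, the uncompetitive rate law is v = (Vmax/α)·[S] / (Km/α + [S]).
v = (95.0/1.447)×0.0785 / (0.116/1.447 + 0.0785) = 5.153/0.1586 = 32.5 nmol·min⁻¹.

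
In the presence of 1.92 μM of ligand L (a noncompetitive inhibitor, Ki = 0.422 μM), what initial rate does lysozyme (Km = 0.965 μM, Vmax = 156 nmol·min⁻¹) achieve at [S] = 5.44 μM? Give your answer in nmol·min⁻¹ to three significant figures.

23.9 nmol·min⁻¹

With α = 1 + [I]/Ki = 1 + 1.92/0.422 = 5.550, the noncompetitive rate law is v = (Vmax/α)·[S] / (Km + [S]).
v = (156/5.550)×5.44 / (0.965 + 5.44) = 152.9/6.405 = 23.9 nmol·min⁻¹.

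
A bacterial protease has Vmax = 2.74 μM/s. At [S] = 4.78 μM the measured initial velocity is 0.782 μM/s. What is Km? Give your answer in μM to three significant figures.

12.0 μM

v/Vmax = 0.782/2.74 = 0.2854 = [S]/(Km+[S]).
So Km + [S] = [S]/0.2854 = 16.75 μM, giving Km = 16.75 − 4.78 = 12.0 μM.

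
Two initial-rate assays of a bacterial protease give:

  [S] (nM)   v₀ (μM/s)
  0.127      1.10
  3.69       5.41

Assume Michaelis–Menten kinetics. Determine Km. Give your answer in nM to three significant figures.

0.599 nM

From v = Vmax[S]/(Km+[S]), each point gives Vmax = v(Km+[S])/[S].
Equating: 1.10(Km+0.127)/0.127 = 5.41(Km+3.69)/3.69.
8.661·Km + 1.10 = 1.466·Km + 5.41, so (8.661 − 1.466)·Km = 5.41 − 1.10.
Km = 4.310/7.195 = 0.599 nM; then Vmax = 1.10(0.599+0.127)/0.127 = 6.29 μM/s.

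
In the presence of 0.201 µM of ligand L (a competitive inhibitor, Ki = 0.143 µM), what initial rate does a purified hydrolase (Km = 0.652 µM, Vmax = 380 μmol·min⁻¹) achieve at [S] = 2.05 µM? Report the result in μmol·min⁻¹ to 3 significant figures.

215 μmol·min⁻¹

With α = 1 + [I]/Ki = 1 + 0.201/0.143 = 2.406, the competitive rate law is v = Vmax[S] / (αKm + [S]).
v = 380×2.05 / (2.406×0.652 + 2.05) = 779.0/3.618 = 215 μmol·min⁻¹.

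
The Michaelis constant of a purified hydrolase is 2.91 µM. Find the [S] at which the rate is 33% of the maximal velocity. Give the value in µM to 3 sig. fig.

1.43 µM

v/Vmax = [S]/(Km+[S]) = 0.33, so [S] = Km·0.33/(1 − 0.33) = 2.91 × 0.4925.
[S] = 1.43 µM.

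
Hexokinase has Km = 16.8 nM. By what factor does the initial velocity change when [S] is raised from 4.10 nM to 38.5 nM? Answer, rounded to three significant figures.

3.55

The fractional saturations are [S]/(Km+[S]) = 4.10/20.90 = 0.1962 and 38.5/55.30 = 0.6962.
v₂/v₁ is just their ratio: 0.6962/0.1962 = 3.55.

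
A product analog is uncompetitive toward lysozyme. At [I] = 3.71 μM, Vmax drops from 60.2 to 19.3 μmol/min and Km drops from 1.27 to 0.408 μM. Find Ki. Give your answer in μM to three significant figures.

Uncompetitive: Vmax,app = Vmax/α (and Km,app = Km/α) with α = 1 + [I]/Ki.
α = Vmax/Vmax,app = 60.2/19.3 = 3.119.
Ki = [I]/(α − 1) = 3.71/2.119 = 1.75 μM.

1.75 μM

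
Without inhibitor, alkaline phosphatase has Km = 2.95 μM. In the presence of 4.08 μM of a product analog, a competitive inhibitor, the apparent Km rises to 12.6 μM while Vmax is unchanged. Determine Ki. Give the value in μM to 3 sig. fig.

Competitive: Km,app = α·Km with α = 1 + [I]/Ki.
α = Km,app/Km = 12.6/2.95 = 4.271.
Ki = [I]/(α − 1) = 4.08/3.271 = 1.25 μM.

1.25 μM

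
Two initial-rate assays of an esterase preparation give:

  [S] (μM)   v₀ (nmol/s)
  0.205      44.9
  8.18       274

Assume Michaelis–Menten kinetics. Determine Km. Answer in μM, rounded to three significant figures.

1.23 μM

From v = Vmax[S]/(Km+[S]), each point gives Vmax = v(Km+[S])/[S].
Equating: 44.9(Km+0.205)/0.205 = 274(Km+8.18)/8.18.
219.0·Km + 44.9 = 33.50·Km + 274, so (219.0 − 33.50)·Km = 274 − 44.9.
Km = 229.1/185.5 = 1.23 μM; then Vmax = 44.9(1.23+0.205)/0.205 = 315 nmol/s.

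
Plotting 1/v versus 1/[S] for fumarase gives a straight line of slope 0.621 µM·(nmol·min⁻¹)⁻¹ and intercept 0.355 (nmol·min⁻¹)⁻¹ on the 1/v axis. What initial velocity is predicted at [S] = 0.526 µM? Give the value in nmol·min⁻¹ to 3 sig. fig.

The y-intercept is 1/Vmax, so Vmax = 1/0.355 = 2.82 nmol·min⁻¹.
The slope is Km/Vmax, so Km = 0.621 × 2.82 = 1.75 µM.
Then v = 2.82 × 0.526/(1.75 + 0.526) = 0.651 nmol·min⁻¹.

0.651 nmol·min⁻¹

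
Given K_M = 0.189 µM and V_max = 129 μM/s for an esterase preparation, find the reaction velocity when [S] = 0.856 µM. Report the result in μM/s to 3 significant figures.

v = Vmax·[S]/(Km + [S]) = 129 × 0.856 / (0.189 + 0.856)
  = 110.4 / 1.045 = 106 μM/s.

106 μM/s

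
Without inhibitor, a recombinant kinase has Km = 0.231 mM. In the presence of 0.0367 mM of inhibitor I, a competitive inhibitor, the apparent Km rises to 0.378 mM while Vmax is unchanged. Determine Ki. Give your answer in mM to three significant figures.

0.0577 mM

Competitive: Km,app = α·Km with α = 1 + [I]/Ki.
α = Km,app/Km = 0.378/0.231 = 1.636.
Since α = 1 + [I]/Ki, [I]/Ki = 1.636 − 1 = 0.6364 and Ki = 0.0367/0.6364 = 0.0577 mM.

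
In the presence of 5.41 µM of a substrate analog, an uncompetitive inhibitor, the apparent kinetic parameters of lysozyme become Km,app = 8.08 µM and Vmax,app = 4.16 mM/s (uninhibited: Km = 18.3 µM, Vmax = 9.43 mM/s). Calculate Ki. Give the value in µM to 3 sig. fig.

Uncompetitive: Vmax,app = Vmax/α (and Km,app = Km/α) with α = 1 + [I]/Ki.
α = Vmax/Vmax,app = 9.43/4.16 = 2.267.
Since α = 1 + [I]/Ki, [I]/Ki = 2.267 − 1 = 1.267 and Ki = 5.41/1.267 = 4.27 µM.

4.27 µM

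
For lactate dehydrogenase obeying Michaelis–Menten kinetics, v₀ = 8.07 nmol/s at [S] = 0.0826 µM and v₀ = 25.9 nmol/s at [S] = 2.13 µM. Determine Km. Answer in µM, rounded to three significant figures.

0.208 µM

From v = Vmax[S]/(Km+[S]), each point gives Vmax = v(Km+[S])/[S].
Equating: 8.07(Km+0.0826)/0.0826 = 25.9(Km+2.13)/2.13.
97.70·Km + 8.07 = 12.16·Km + 25.9, so (97.70 − 12.16)·Km = 25.9 − 8.07.
Km = 17.83/85.54 = 0.208 µM; then Vmax = 8.07(0.208+0.0826)/0.0826 = 28.4 nmol/s.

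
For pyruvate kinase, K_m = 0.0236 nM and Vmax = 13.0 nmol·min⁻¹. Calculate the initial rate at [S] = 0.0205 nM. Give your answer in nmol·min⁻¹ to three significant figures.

v = Vmax·[S]/(Km + [S]) = 13.0 × 0.0205 / (0.0236 + 0.0205)
  = 0.2665 / 0.04410 = 6.04 nmol·min⁻¹.

6.04 nmol·min⁻¹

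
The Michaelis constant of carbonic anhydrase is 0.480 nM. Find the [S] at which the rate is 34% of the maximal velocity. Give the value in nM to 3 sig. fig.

0.247 nM

v/Vmax = [S]/(Km+[S]) = 0.34, so [S] = Km·0.34/(1 − 0.34) = 0.480 × 0.5152.
[S] = 0.247 nM.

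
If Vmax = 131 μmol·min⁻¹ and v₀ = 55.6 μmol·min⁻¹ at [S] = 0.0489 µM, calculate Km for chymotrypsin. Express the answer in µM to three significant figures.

0.0663 µM

From v = Vmax[S]/(Km+[S]), Km = [S](Vmax − v)/v.
Km = 0.0489 × (131 − 55.6) / 55.6 = 3.687/55.6 = 0.0663 µM.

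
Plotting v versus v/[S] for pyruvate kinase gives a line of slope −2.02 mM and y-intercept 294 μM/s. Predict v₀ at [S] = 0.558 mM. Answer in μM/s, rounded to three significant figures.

63.6 μM/s

In the Eadie–Hofstee form v = Vmax − Km·(v/[S]), the slope is −Km and the intercept is Vmax, so Km = 2.02 mM and Vmax = 294 μM/s.
v = 294 × 0.558/(2.02 + 0.558) = 63.6 μM/s.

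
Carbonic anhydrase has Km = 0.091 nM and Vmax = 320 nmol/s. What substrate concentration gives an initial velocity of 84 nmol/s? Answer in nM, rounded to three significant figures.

The required fractional saturation is v/Vmax = 84/320 = 0.2625.
Then [S]/(Km+[S]) = 0.2625 ⇒ [S] = 0.091 × 0.2625/(1 − 0.2625) = 0.0324 nM.

0.0324 nM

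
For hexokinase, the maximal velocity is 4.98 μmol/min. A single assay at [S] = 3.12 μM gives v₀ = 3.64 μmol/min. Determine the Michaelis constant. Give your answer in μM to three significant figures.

v/Vmax = 3.64/4.98 = 0.7309 = [S]/(Km+[S]).
So Km + [S] = [S]/0.7309 = 4.269 μM, giving Km = 4.269 − 3.12 = 1.15 μM.

1.15 μM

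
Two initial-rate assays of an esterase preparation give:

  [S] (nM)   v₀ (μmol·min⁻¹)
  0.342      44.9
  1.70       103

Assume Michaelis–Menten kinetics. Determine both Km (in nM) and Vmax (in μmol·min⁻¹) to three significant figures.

Km = 0.822 nM; Vmax = 153 μmol·min⁻¹

From v = Vmax[S]/(Km+[S]), each point gives Vmax = v(Km+[S])/[S].
Equating: 44.9(Km+0.342)/0.342 = 103(Km+1.70)/1.70.
131.3·Km + 44.9 = 60.59·Km + 103, so (131.3 − 60.59)·Km = 103 − 44.9.
Km = 58.10/70.70 = 0.822 nM; then Vmax = 44.9(0.822+0.342)/0.342 = 153 μmol·min⁻¹.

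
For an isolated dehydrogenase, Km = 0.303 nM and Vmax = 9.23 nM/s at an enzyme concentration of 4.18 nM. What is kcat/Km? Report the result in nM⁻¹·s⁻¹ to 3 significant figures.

kcat = Vmax/[E]total = 9.23/4.18 = 2.21 s⁻¹.
kcat/Km = 2.21/0.303 = 7.29 nM⁻¹·s⁻¹.

7.29 nM⁻¹·s⁻¹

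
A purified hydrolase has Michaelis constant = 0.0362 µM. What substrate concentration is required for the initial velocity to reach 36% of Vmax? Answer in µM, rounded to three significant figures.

v/Vmax = [S]/(Km+[S]) = 0.36, so [S] = Km·0.36/(1 − 0.36) = 0.0362 × 0.5625.
[S] = 0.0204 µM.

0.0204 µM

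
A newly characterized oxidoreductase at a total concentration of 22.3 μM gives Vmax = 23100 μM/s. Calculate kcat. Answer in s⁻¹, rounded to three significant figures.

kcat = Vmax/[E]total = 23100 μM/s / 22.3 μM = 1040 s⁻¹.

1040 s⁻¹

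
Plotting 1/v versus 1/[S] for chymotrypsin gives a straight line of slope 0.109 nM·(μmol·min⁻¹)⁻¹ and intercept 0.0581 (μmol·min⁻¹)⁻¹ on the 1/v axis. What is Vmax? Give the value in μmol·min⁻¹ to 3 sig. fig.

The y-intercept of a Lineweaver–Burk plot equals 1/Vmax, so Vmax = 1/0.0581 = 17.2 μmol·min⁻¹.

17.2 μmol·min⁻¹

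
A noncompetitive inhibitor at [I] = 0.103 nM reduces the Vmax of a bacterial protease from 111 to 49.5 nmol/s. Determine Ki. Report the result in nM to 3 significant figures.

0.0829 nM

Noncompetitive: Vmax,app = Vmax/α with α = 1 + [I]/Ki.
α = Vmax/Vmax,app = 111/49.5 = 2.242.
Ki = [I]/(α − 1) = 0.103/1.242 = 0.0829 nM.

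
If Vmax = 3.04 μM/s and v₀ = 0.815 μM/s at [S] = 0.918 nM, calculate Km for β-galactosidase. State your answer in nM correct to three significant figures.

2.51 nM

From v = Vmax[S]/(Km+[S]), Km = [S](Vmax − v)/v.
Km = 0.918 × (3.04 − 0.815) / 0.815 = 2.043/0.815 = 2.51 nM.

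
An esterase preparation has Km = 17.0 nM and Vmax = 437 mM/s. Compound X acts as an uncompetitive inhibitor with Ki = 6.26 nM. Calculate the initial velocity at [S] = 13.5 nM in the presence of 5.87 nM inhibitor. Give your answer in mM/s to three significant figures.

α = 1 + [I]/Ki = 1 + 5.87/6.26 = 1.938.
For an uncompetitive inhibitor, both parameters are divided by α, giving Vmax/α and Km/α: Km,app = 8.77 nM, Vmax,app = 226 mM/s.
v = Vmax,app·[S]/(Km,app + [S]) = 226 × 13.5/(8.77 + 13.5) = 137 mM/s.

137 mM/s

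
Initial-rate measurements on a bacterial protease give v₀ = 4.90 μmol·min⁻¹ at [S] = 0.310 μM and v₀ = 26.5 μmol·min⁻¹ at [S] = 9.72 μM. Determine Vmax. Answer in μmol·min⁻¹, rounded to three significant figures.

31.0 μmol·min⁻¹

In reciprocal form, 1/v = (Km/Vmax)·(1/[S]) + 1/Vmax. The two points give (1/[S], 1/v) = (3.226, 0.2041) and (0.1029, 0.03774).
Slope = (0.2041 − 0.03774)/(3.226 − 0.1029) = 0.05327; intercept = 0.2041 − 0.05327×3.226 = 0.03226.
Vmax = 1/intercept = 31.0 μmol·min⁻¹; Km = slope × Vmax = 0.05327 × 31.0 = 1.65 μM.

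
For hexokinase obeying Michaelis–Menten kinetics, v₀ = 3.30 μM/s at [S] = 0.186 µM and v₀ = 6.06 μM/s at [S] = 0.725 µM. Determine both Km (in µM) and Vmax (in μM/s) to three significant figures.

Km = 0.294 µM; Vmax = 8.52 μM/s

In reciprocal form, 1/v = (Km/Vmax)·(1/[S]) + 1/Vmax. The two points give (1/[S], 1/v) = (5.376, 0.3030) and (1.379, 0.1650).
Slope = (0.3030 − 0.1650)/(5.376 − 1.379) = 0.03453; intercept = 0.3030 − 0.03453×5.376 = 0.1174.
Vmax = 1/intercept = 8.52 μM/s; Km = slope × Vmax = 0.03453 × 8.52 = 0.294 µM.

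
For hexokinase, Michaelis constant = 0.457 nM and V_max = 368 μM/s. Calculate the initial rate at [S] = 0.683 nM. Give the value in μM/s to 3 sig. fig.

220 μM/s

[S]/(Km+[S]) = 0.683/1.140 = 0.5991, the fractional saturation.
v = 0.5991 × Vmax = 0.5991 × 368 = 220 μM/s.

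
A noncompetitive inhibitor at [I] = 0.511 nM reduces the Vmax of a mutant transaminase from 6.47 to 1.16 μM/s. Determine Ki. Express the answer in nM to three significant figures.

Noncompetitive: Vmax,app = Vmax/α with α = 1 + [I]/Ki.
α = Vmax/Vmax,app = 6.47/1.16 = 5.578.
Ki = [I]/(α − 1) = 0.511/4.578 = 0.112 nM.

0.112 nM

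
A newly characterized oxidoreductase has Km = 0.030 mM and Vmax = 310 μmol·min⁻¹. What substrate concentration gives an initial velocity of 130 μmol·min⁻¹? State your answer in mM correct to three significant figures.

Rearranging v = Vmax[S]/(Km+[S]) gives [S] = Km·v/(Vmax − v).
[S] = 0.030 × 130 / (310 − 130) = 3.900/180.0 = 0.0217 mM.

0.0217 mM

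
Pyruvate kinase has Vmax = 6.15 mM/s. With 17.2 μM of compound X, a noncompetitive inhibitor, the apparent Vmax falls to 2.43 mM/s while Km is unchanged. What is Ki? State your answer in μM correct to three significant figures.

Noncompetitive: Vmax,app = Vmax/α with α = 1 + [I]/Ki.
α = Vmax/Vmax,app = 6.15/2.43 = 2.531.
Since α = 1 + [I]/Ki, [I]/Ki = 2.531 − 1 = 1.531 and Ki = 17.2/1.531 = 11.2 μM.

11.2 μM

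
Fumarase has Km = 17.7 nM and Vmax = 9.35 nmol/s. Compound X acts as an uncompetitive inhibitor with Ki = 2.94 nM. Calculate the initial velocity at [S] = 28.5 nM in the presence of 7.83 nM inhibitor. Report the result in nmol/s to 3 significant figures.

2.18 nmol/s

With α = 1 + [I]/Ki = 1 + 7.83/2.94 = 3.663, the uncompetitive rate law is v = (Vmax/α)·[S] / (Km/α + [S]).
v = (9.35/3.663)×28.5 / (17.7/3.663 + 28.5) = 72.74/33.33 = 2.18 nmol/s.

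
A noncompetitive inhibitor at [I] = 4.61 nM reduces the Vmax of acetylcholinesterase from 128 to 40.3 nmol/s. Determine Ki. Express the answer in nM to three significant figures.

Noncompetitive: Vmax,app = Vmax/α with α = 1 + [I]/Ki.
α = Vmax/Vmax,app = 128/40.3 = 3.176.
Since α = 1 + [I]/Ki, [I]/Ki = 3.176 − 1 = 2.176 and Ki = 4.61/2.176 = 2.12 nM.

2.12 nM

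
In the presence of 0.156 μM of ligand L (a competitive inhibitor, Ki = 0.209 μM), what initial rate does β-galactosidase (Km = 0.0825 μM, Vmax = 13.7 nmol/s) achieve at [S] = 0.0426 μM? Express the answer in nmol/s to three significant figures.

3.13 nmol/s

With α = 1 + [I]/Ki = 1 + 0.156/0.209 = 1.746, the competitive rate law is v = Vmax[S] / (αKm + [S]).
v = 13.7×0.0426 / (1.746×0.0825 + 0.0426) = 0.5836/0.1867 = 3.13 nmol/s.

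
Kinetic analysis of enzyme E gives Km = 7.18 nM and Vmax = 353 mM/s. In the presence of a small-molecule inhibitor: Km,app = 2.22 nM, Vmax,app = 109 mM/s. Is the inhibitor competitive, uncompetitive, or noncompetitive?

Both Km and Vmax decrease by the same factor (~3.23-fold) — characteristic of uncompetitive inhibition.

uncompetitive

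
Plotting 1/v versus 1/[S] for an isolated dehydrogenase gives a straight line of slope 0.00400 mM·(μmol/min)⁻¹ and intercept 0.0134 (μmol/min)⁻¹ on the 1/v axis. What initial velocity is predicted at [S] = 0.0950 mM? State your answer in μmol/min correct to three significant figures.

The y-intercept is 1/Vmax, so Vmax = 1/0.0134 = 74.6 μmol/min.
The slope is Km/Vmax, so Km = 0.00400 × 74.6 = 0.299 mM.
Then v = 74.6 × 0.0950/(0.299 + 0.0950) = 18.0 μmol/min.

18.0 μmol/min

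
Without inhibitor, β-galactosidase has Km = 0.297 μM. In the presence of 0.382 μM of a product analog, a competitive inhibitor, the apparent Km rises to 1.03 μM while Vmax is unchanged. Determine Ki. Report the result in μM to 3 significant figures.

Competitive: Km,app = α·Km with α = 1 + [I]/Ki.
α = Km,app/Km = 1.03/0.297 = 3.468.
Ki = [I]/(α − 1) = 0.382/2.468 = 0.155 μM.

0.155 μM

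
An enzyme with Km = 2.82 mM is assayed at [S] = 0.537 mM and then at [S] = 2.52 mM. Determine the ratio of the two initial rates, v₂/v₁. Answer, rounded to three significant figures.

Since Vmax cancels, v₂/v₁ = [S]₂(Km+[S]₁) / [S]₁(Km+[S]₂).
= 2.52×(2.82+0.537) / (0.537×(2.82+2.52)) = 8.460/2.868 = 2.95.

2.95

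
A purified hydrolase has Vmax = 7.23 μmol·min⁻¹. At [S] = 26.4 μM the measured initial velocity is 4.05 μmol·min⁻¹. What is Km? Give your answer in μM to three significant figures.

20.7 μM

From v = Vmax[S]/(Km+[S]), Km = [S](Vmax − v)/v.
Km = 26.4 × (7.23 − 4.05) / 4.05 = 83.95/4.05 = 20.7 μM.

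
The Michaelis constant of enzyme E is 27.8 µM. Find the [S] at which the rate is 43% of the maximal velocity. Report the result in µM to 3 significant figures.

v/Vmax = [S]/(Km+[S]) = 0.43, so [S] = Km·0.43/(1 − 0.43) = 27.8 × 0.7544.
[S] = 21.0 µM.

21.0 µM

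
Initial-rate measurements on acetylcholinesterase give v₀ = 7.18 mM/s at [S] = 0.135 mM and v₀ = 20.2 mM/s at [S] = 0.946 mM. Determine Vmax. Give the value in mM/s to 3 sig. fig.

From v = Vmax[S]/(Km+[S]), each point gives Vmax = v(Km+[S])/[S].
Equating: 7.18(Km+0.135)/0.135 = 20.2(Km+0.946)/0.946.
53.19·Km + 7.18 = 21.35·Km + 20.2, so (53.19 − 21.35)·Km = 20.2 − 7.18.
Km = 13.02/31.83 = 0.409 mM; then Vmax = 7.18(0.409+0.135)/0.135 = 28.9 mM/s.

28.9 mM/s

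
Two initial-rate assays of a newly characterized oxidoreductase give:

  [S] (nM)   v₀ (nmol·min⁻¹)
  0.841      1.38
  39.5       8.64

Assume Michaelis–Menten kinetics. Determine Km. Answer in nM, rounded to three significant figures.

5.10 nM

From v = Vmax[S]/(Km+[S]), each point gives Vmax = v(Km+[S])/[S].
Equating: 1.38(Km+0.841)/0.841 = 8.64(Km+39.5)/39.5.
1.641·Km + 1.38 = 0.2187·Km + 8.64, so (1.641 − 0.2187)·Km = 8.64 − 1.38.
Km = 7.260/1.422 = 5.10 nM; then Vmax = 1.38(5.10+0.841)/0.841 = 9.76 nmol·min⁻¹.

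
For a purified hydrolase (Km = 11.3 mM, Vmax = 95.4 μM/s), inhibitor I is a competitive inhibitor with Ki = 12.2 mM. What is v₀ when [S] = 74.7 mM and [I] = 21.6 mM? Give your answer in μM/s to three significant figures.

With α = 1 + [I]/Ki = 1 + 21.6/12.2 = 2.770, the competitive rate law is v = Vmax[S] / (αKm + [S]).
v = 95.4×74.7 / (2.770×11.3 + 74.7) = 7126/106.0 = 67.2 μM/s.

67.2 μM/s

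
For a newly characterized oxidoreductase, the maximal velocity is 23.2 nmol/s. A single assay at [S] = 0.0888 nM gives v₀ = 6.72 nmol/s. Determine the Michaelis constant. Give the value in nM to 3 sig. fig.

0.218 nM

v/Vmax = 6.72/23.2 = 0.2897 = [S]/(Km+[S]).
So Km + [S] = [S]/0.2897 = 0.3066 nM, giving Km = 0.3066 − 0.0888 = 0.218 nM.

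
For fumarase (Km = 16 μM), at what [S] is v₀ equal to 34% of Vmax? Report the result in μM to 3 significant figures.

8.24 μM

v/Vmax = [S]/(Km+[S]) = 0.34, so [S] = Km·0.34/(1 − 0.34) = 16 × 0.5152.
[S] = 8.24 μM.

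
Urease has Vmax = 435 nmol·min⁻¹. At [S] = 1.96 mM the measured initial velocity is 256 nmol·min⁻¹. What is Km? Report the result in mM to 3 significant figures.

From v = Vmax[S]/(Km+[S]), Km = [S](Vmax − v)/v.
Km = 1.96 × (435 − 256) / 256 = 350.8/256 = 1.37 mM.

1.37 mM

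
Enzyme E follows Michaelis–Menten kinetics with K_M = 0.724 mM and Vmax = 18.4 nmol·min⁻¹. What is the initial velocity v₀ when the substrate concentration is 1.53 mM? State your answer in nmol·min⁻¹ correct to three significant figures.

[S]/(Km+[S]) = 1.53/2.254 = 0.6788, the fractional saturation.
v = 0.6788 × Vmax = 0.6788 × 18.4 = 12.5 nmol·min⁻¹.

12.5 nmol·min⁻¹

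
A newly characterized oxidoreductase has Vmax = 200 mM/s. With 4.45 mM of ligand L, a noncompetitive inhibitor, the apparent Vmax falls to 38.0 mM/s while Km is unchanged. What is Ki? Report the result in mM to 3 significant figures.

Noncompetitive: Vmax,app = Vmax/α with α = 1 + [I]/Ki.
α = Vmax/Vmax,app = 200/38.0 = 5.263.
Ki = [I]/(α − 1) = 4.45/4.263 = 1.04 mM.

1.04 mM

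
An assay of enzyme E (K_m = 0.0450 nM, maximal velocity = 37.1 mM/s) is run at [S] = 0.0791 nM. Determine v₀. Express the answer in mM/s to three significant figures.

23.6 mM/s

[S]/(Km+[S]) = 0.0791/0.1241 = 0.6374, the fractional saturation.
v = 0.6374 × Vmax = 0.6374 × 37.1 = 23.6 mM/s.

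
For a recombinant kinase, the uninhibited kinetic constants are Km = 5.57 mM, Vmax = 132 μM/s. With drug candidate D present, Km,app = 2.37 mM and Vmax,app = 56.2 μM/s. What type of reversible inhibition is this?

Both Km and Vmax decrease by the same factor (~2.35-fold) — characteristic of uncompetitive inhibition.

uncompetitive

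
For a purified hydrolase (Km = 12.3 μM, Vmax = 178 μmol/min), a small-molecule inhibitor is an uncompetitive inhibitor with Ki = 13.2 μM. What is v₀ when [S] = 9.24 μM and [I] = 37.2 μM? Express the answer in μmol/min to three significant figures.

With α = 1 + [I]/Ki = 1 + 37.2/13.2 = 3.818, the uncompetitive rate law is v = (Vmax/α)·[S] / (Km/α + [S]).
v = (178/3.818)×9.24 / (12.3/3.818 + 9.24) = 430.8/12.46 = 34.6 μmol/min.

34.6 μmol/min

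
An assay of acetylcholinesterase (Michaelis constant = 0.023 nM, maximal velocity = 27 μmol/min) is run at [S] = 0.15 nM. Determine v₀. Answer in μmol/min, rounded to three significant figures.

v = Vmax·[S]/(Km + [S]) = 27 × 0.15 / (0.023 + 0.15)
  = 4.050 / 0.1730 = 23.4 μmol/min.

23.4 μmol/min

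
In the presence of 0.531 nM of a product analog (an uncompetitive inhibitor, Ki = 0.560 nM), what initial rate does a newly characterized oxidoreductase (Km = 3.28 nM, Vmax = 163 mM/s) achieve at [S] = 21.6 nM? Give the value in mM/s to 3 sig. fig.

α = 1 + [I]/Ki = 1 + 0.531/0.560 = 1.948.
For an uncompetitive inhibitor, both parameters are divided by α, giving Vmax/α and Km/α: Km,app = 1.68 nM, Vmax,app = 83.7 mM/s.
v = Vmax,app·[S]/(Km,app + [S]) = 83.7 × 21.6/(1.68 + 21.6) = 77.6 mM/s.

77.6 mM/s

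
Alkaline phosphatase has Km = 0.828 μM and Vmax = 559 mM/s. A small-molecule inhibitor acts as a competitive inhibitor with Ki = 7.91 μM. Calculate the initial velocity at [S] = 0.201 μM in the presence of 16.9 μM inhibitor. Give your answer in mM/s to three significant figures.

40.2 mM/s

α = 1 + [I]/Ki = 1 + 16.9/7.91 = 3.137.
For a competitive inhibitor, Vmax is unchanged and the apparent Km becomes α·Km: Km,app = 2.60 μM, Vmax,app = 559 mM/s.
v = Vmax,app·[S]/(Km,app + [S]) = 559 × 0.201/(2.60 + 0.201) = 40.2 mM/s.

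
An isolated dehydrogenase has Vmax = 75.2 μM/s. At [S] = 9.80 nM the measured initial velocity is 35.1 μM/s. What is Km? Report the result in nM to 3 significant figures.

11.2 nM

From v = Vmax[S]/(Km+[S]), Km = [S](Vmax − v)/v.
Km = 9.80 × (75.2 − 35.1) / 35.1 = 393.0/35.1 = 11.2 nM.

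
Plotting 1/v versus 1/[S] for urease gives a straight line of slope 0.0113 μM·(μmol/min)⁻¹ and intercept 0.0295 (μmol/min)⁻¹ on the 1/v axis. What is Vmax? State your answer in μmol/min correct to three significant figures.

33.9 μmol/min

The y-intercept of a Lineweaver–Burk plot equals 1/Vmax, so Vmax = 1/0.0295 = 33.9 μmol/min.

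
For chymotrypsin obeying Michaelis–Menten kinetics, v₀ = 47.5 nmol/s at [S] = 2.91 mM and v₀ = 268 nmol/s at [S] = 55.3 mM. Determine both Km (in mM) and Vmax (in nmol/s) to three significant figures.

In reciprocal form, 1/v = (Km/Vmax)·(1/[S]) + 1/Vmax. The two points give (1/[S], 1/v) = (0.3436, 0.02105) and (0.01808, 0.003731).
Slope = (0.02105 − 0.003731)/(0.3436 − 0.01808) = 0.05320; intercept = 0.02105 − 0.05320×0.3436 = 0.002769.
Vmax = 1/intercept = 361 nmol/s; Km = slope × Vmax = 0.05320 × 361 = 19.2 mM.

Km = 19.2 mM; Vmax = 361 nmol/s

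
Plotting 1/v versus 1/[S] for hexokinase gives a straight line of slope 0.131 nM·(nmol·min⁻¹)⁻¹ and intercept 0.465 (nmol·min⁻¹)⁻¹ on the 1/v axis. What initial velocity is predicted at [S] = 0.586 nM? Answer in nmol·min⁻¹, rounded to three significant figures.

1.45 nmol·min⁻¹

The y-intercept is 1/Vmax, so Vmax = 1/0.465 = 2.15 nmol·min⁻¹.
The slope is Km/Vmax, so Km = 0.131 × 2.15 = 0.282 nM.
Then v = 2.15 × 0.586/(0.282 + 0.586) = 1.45 nmol·min⁻¹.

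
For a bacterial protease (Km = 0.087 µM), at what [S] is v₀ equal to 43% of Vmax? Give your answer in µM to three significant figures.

v/Vmax = [S]/(Km+[S]) = 0.43, so [S] = Km·0.43/(1 − 0.43) = 0.087 × 0.7544.
[S] = 0.0656 µM.

0.0656 µM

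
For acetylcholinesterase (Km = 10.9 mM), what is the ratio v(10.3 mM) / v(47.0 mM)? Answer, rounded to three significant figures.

Since Vmax cancels, v₂/v₁ = [S]₂(Km+[S]₁) / [S]₁(Km+[S]₂).
= 10.3×(10.9+47.0) / (47.0×(10.9+10.3)) = 596.4/996.4 = 0.599.

0.599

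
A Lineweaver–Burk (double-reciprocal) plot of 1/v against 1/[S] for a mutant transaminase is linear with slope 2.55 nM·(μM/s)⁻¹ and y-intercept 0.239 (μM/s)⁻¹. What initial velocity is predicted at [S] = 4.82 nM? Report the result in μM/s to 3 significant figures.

The y-intercept is 1/Vmax, so Vmax = 1/0.239 = 4.18 μM/s.
The slope is Km/Vmax, so Km = 2.55 × 4.18 = 10.7 nM.
Then v = 4.18 × 4.82/(10.7 + 4.82) = 1.30 μM/s.

1.30 μM/s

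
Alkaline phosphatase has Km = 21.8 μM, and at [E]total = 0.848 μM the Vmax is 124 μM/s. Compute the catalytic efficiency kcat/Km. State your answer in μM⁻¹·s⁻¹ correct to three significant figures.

6.71 μM⁻¹·s⁻¹

kcat = Vmax/[E]total = 124/0.848 = 146 s⁻¹.
kcat/Km = 146/21.8 = 6.71 μM⁻¹·s⁻¹.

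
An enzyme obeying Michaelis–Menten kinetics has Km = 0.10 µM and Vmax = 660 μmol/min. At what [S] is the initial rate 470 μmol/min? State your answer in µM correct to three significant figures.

Rearranging v = Vmax[S]/(Km+[S]) gives [S] = Km·v/(Vmax − v).
[S] = 0.10 × 470 / (660 − 470) = 47.00/190.0 = 0.247 µM.

0.247 µM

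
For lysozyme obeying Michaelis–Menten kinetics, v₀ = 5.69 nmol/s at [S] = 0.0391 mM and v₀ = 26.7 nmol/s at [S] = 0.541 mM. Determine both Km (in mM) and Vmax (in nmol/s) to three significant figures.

Km = 0.218 mM; Vmax = 37.5 nmol/s

In reciprocal form, 1/v = (Km/Vmax)·(1/[S]) + 1/Vmax. The two points give (1/[S], 1/v) = (25.58, 0.1757) and (1.848, 0.03745).
Slope = (0.1757 − 0.03745)/(25.58 − 1.848) = 0.005829; intercept = 0.1757 − 0.005829×25.58 = 0.02668.
Vmax = 1/intercept = 37.5 nmol/s; Km = slope × Vmax = 0.005829 × 37.5 = 0.218 mM.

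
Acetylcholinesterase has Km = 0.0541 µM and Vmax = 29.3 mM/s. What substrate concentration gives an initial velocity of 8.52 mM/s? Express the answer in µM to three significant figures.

Rearranging v = Vmax[S]/(Km+[S]) gives [S] = Km·v/(Vmax − v).
[S] = 0.0541 × 8.52 / (29.3 − 8.52) = 0.4609/20.78 = 0.0222 µM.

0.0222 µM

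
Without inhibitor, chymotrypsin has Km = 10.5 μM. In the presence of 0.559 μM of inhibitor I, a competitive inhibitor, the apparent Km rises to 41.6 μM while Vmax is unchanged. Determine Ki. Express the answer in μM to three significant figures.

0.189 μM

Competitive: Km,app = α·Km with α = 1 + [I]/Ki.
α = Km,app/Km = 41.6/10.5 = 3.962.
Since α = 1 + [I]/Ki, [I]/Ki = 3.962 − 1 = 2.962 and Ki = 0.559/2.962 = 0.189 μM.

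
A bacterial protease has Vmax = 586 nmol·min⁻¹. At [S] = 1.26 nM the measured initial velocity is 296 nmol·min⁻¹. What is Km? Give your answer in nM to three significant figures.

1.23 nM

v/Vmax = 296/586 = 0.5051 = [S]/(Km+[S]).
So Km + [S] = [S]/0.5051 = 2.494 nM, giving Km = 2.494 − 1.26 = 1.23 nM.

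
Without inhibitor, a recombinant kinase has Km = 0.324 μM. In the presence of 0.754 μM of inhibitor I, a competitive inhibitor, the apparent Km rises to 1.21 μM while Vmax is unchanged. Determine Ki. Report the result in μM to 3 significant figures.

0.276 μM

Competitive: Km,app = α·Km with α = 1 + [I]/Ki.
α = Km,app/Km = 1.21/0.324 = 3.735.
Since α = 1 + [I]/Ki, [I]/Ki = 3.735 − 1 = 2.735 and Ki = 0.754/2.735 = 0.276 μM.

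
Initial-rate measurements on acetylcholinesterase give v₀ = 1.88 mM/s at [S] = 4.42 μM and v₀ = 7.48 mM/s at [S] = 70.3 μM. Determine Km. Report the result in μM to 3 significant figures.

17.6 μM

In reciprocal form, 1/v = (Km/Vmax)·(1/[S]) + 1/Vmax. The two points give (1/[S], 1/v) = (0.2262, 0.5319) and (0.01422, 0.1337).
Slope = (0.5319 − 0.1337)/(0.2262 − 0.01422) = 1.878; intercept = 0.5319 − 1.878×0.2262 = 0.1070.
Vmax = 1/intercept = 9.35 mM/s; Km = slope × Vmax = 1.878 × 9.35 = 17.6 μM.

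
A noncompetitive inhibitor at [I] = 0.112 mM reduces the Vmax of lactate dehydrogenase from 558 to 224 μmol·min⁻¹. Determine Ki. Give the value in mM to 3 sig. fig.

Noncompetitive: Vmax,app = Vmax/α with α = 1 + [I]/Ki.
α = Vmax/Vmax,app = 558/224 = 2.491.
Ki = [I]/(α − 1) = 0.112/1.491 = 0.0751 mM.

0.0751 mM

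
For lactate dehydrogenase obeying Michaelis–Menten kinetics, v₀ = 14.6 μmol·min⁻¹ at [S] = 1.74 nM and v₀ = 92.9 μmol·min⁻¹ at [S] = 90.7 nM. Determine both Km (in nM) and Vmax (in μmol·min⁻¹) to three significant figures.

Km = 10.6 nM; Vmax = 104 μmol·min⁻¹

In reciprocal form, 1/v = (Km/Vmax)·(1/[S]) + 1/Vmax. The two points give (1/[S], 1/v) = (0.5747, 0.06849) and (0.01103, 0.01076).
Slope = (0.06849 − 0.01076)/(0.5747 − 0.01103) = 0.1024; intercept = 0.06849 − 0.1024×0.5747 = 0.009635.
Vmax = 1/intercept = 104 μmol·min⁻¹; Km = slope × Vmax = 0.1024 × 104 = 10.6 nM.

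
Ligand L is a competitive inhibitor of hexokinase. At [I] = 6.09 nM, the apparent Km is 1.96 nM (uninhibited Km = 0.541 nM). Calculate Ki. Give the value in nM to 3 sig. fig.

2.32 nM

Competitive: Km,app = α·Km with α = 1 + [I]/Ki.
α = Km,app/Km = 1.96/0.541 = 3.623.
Since α = 1 + [I]/Ki, [I]/Ki = 3.623 − 1 = 2.623 and Ki = 6.09/2.623 = 2.32 nM.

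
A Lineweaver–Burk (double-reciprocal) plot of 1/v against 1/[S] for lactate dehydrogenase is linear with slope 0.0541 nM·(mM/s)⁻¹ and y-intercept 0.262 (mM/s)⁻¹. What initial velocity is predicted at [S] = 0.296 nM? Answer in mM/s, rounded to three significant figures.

2.25 mM/s

The y-intercept is 1/Vmax, so Vmax = 1/0.262 = 3.82 mM/s.
The slope is Km/Vmax, so Km = 0.0541 × 3.82 = 0.206 nM.
Then v = 3.82 × 0.296/(0.206 + 0.296) = 2.25 mM/s.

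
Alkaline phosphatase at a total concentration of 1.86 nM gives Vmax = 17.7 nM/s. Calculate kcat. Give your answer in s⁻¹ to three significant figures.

9.52 s⁻¹

kcat = Vmax/[E]total = 17.7 nM/s / 1.86 nM = 9.52 s⁻¹.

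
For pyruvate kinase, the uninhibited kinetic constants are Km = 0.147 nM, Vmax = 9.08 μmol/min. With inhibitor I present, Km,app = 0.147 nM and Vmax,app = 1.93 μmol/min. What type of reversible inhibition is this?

noncompetitive

Vmax decreases (9.08 → 1.93 μmol/min) while Km is unchanged — pure noncompetitive inhibition.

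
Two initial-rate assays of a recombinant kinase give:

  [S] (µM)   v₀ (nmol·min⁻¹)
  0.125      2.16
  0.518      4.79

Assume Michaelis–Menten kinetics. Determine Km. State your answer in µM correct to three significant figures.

In reciprocal form, 1/v = (Km/Vmax)·(1/[S]) + 1/Vmax. The two points give (1/[S], 1/v) = (8.000, 0.4630) and (1.931, 0.2088).
Slope = (0.4630 − 0.2088)/(8.000 − 1.931) = 0.04188; intercept = 0.4630 − 0.04188×8.000 = 0.1279.
Vmax = 1/intercept = 7.82 nmol·min⁻¹; Km = slope × Vmax = 0.04188 × 7.82 = 0.327 µM.

0.327 µM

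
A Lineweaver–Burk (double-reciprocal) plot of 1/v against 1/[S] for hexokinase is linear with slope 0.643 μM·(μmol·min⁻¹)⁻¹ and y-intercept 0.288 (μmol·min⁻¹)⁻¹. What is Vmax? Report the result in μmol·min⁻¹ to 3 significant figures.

The y-intercept of a Lineweaver–Burk plot equals 1/Vmax, so Vmax = 1/0.288 = 3.47 μmol·min⁻¹.

3.47 μmol·min⁻¹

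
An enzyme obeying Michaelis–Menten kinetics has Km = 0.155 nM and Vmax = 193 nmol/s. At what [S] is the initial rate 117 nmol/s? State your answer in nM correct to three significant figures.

0.239 nM

Rearranging v = Vmax[S]/(Km+[S]) gives [S] = Km·v/(Vmax − v).
[S] = 0.155 × 117 / (193 − 117) = 18.14/76.00 = 0.239 nM.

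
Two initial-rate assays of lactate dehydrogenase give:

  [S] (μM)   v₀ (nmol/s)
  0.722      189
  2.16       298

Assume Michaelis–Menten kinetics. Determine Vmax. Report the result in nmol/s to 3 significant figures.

From v = Vmax[S]/(Km+[S]), each point gives Vmax = v(Km+[S])/[S].
Equating: 189(Km+0.722)/0.722 = 298(Km+2.16)/2.16.
261.8·Km + 189 = 138.0·Km + 298, so (261.8 − 138.0)·Km = 298 − 189.
Km = 109.0/123.8 = 0.880 μM; then Vmax = 189(0.880+0.722)/0.722 = 419 nmol/s.

419 nmol/s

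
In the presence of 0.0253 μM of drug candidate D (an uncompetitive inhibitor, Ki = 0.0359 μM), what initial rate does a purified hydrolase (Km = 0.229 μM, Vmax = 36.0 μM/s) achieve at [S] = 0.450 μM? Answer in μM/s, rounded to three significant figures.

With α = 1 + [I]/Ki = 1 + 0.0253/0.0359 = 1.705, the uncompetitive rate law is v = (Vmax/α)·[S] / (Km/α + [S]).
v = (36.0/1.705)×0.450 / (0.229/1.705 + 0.450) = 9.503/0.5843 = 16.3 μM/s.

16.3 μM/s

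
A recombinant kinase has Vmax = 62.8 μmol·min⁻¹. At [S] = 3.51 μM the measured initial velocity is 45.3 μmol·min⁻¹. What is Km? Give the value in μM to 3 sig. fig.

v/Vmax = 45.3/62.8 = 0.7213 = [S]/(Km+[S]).
So Km + [S] = [S]/0.7213 = 4.866 μM, giving Km = 4.866 − 3.51 = 1.36 μM.

1.36 μM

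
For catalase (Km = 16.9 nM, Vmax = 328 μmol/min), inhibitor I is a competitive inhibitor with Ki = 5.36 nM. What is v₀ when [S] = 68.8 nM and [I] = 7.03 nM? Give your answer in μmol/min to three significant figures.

With α = 1 + [I]/Ki = 1 + 7.03/5.36 = 2.312, the competitive rate law is v = Vmax[S] / (αKm + [S]).
v = 328×68.8 / (2.312×16.9 + 68.8) = 22570/107.9 = 209 μmol/min.

209 μmol/min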